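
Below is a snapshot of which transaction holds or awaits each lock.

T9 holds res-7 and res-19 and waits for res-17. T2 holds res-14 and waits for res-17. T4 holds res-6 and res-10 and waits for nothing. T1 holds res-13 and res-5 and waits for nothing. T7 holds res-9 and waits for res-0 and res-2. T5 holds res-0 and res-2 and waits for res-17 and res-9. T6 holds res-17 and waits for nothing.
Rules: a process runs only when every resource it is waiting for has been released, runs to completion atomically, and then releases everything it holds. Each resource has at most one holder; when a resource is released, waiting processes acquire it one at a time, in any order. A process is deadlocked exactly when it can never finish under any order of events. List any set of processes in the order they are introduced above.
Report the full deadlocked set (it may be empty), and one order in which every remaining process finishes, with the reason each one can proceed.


The deadlocked set is T7 and T5.
Key observation: nobody on the ring T7 -> T5 -> T7 can start until another member finishes, which never happens; no other process is dragged down with it.
The rest can finish in the order T6, T4, T9, T2, T1.
Step-by-step check:
  T6: no waits; runs immediately, freeing res-17
  T4: no waits; runs immediately, freeing res-6 and res-10
  run T9 (all its waits — res-17 — are resolved); releases res-7 and res-19
  run T2 (all its waits — res-17 — are resolved); releases res-14
  T1: no waits; runs immediately, freeing res-13 and res-5


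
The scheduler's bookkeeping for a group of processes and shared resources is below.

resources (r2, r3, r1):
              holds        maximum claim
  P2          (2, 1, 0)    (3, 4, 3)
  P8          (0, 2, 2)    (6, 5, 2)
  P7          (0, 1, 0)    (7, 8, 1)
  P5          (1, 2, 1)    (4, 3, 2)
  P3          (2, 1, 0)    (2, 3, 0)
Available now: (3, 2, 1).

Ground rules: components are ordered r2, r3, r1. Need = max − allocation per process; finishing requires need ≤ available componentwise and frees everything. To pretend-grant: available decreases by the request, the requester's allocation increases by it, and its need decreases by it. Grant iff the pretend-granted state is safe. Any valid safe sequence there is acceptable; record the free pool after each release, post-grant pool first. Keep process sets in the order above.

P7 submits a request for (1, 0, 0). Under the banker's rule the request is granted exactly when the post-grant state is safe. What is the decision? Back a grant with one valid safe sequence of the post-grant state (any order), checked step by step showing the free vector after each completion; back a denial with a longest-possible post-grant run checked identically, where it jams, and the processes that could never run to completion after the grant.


DENY. Granting would leave the state unsafe.
Key observation: after P3, P5 the pool peaks at (5, 5, 2), and each blocked process is short somewhere: P2 on r1; P8 on r2; P7 on r2, r3.
On the post-grant state, P3, P5 is a maximal run — nothing extends it. Walking it through:
  pool = (2, 2, 1)
  run P3 (needs (0, 2, 0), free (2, 2, 1)); after release of (2, 1, 0) the pool is (4, 3, 1)
  run P5 (needs (3, 1, 1), free (4, 3, 1)); after release of (1, 2, 1) the pool is (5, 5, 2)
  P2 cannot run: need (1, 3, 3) vs free (5, 5, 2) (insufficient r1)
  P8 cannot run: need (6, 3, 0) vs free (5, 5, 2) (insufficient r2)
  P7 cannot run: need (6, 7, 1) vs free (5, 5, 2) (insufficient r2 and r3)
Had the request been granted, P2, P8 and P7 could never finish.


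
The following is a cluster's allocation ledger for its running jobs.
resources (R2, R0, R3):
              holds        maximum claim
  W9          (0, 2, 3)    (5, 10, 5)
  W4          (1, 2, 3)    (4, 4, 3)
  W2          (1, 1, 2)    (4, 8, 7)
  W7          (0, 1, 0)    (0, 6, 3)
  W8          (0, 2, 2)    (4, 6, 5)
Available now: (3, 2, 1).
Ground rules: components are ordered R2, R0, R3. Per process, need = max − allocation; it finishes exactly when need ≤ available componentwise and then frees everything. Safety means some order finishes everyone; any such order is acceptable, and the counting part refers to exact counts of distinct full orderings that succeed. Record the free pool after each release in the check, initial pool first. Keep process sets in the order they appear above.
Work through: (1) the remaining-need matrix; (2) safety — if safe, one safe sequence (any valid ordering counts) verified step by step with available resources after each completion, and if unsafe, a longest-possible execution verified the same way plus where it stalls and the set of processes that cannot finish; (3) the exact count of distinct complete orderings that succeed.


(1) Need matrix, components ordered R2, R0, R3:
  W9: (5, 8, 2)
  W4: (3, 2, 0)
  W2: (3, 7, 5)
  W7: (0, 5, 3)
  W8: (4, 4, 3)
(2) SAFE, for example via the order W4, W8, W7, W2, W9.
Key observation: the first exact fit in this order is W4 — it needs (3, 2, 0) with (3, 2, 1) free, meeting a requested resource to the last unit.
Verifying each step:
  pool = (3, 2, 1)
  W4 needs (3, 2, 0) <= (3, 2, 1) -> finishes; pool += (1, 2, 3) = (4, 4, 4)
  W8 needs (4, 4, 3) <= (4, 4, 4) -> finishes; pool += (0, 2, 2) = (4, 6, 6)
  W7 needs (0, 5, 3) <= (4, 6, 6) -> finishes; pool += (0, 1, 0) = (4, 7, 6)
  W2 needs (3, 7, 5) <= (4, 7, 6) -> finishes; pool += (1, 1, 2) = (5, 8, 8)
  W9 needs (5, 8, 2) <= (5, 8, 8) -> finishes; pool += (0, 2, 3) = (5, 10, 11)
(3) Exactly 1 of the possible complete orderings is a safe sequence.


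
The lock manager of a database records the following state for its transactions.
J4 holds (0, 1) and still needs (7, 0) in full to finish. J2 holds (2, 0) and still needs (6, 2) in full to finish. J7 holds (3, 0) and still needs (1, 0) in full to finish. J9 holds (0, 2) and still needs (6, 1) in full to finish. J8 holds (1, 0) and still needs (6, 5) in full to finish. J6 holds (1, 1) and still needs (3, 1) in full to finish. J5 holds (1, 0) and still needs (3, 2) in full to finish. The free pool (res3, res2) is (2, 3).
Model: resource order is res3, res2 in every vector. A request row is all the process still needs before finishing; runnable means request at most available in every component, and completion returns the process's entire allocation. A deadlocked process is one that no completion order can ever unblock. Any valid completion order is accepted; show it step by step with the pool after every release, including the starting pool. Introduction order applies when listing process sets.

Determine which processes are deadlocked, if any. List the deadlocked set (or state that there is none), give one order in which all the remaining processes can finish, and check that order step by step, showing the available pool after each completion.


Nothing here is deadlocked.
Key observation: starting with J7, each completion frees enough for the next — no one is permanently blocked.
A valid finishing order for the others: J7, J6, J5, J4, J8, J9, J2. Step-by-step check:
  pool = (2, 3)
  run J7 (needs (1, 0), free (2, 3)); after release of (3, 0) the pool is (5, 3)
  run J6 (needs (3, 1), free (5, 3)); after release of (1, 1) the pool is (6, 4)
  run J5 (needs (3, 2), free (6, 4)); after release of (1, 0) the pool is (7, 4)
  run J4 (needs (7, 0), free (7, 4)); after release of (0, 1) the pool is (7, 5)
  run J8 (needs (6, 5), free (7, 5)); after release of (1, 0) the pool is (8, 5)
  run J9 (needs (6, 1), free (8, 5)); after release of (0, 2) the pool is (8, 7)
  run J2 (needs (6, 2), free (8, 7)); after release of (2, 0) the pool is (10, 7)


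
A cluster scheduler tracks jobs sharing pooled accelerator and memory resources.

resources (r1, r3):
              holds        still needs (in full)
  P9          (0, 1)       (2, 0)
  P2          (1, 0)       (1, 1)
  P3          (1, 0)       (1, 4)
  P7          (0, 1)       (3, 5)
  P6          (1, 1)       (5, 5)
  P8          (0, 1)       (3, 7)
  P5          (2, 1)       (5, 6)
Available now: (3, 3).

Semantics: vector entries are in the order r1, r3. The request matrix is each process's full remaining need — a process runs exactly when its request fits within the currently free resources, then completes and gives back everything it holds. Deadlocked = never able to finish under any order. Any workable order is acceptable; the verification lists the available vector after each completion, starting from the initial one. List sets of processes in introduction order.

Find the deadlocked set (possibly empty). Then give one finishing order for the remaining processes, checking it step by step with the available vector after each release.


Deadlocked set: P7, P6, P8 and P5.
Key observation: no order helps: past P2, P9, P3, the free pool tops out at (5, 4), below what each blocked process needs in r3.
One completion order for the rest: P2, P9, P3. Step-by-step check:
  pool = (3, 3)
  run P2 (needs (1, 1), free (3, 3)); after release of (1, 0) the pool is (4, 3)
  run P9 (needs (2, 0), free (4, 3)); after release of (0, 1) the pool is (4, 4)
  run P3 (needs (1, 4), free (4, 4)); after release of (1, 0) the pool is (5, 4)
None of the blocked processes ever fits:
  blocked: P7 wants (3, 5), pool (5, 4) — not enough r3
  blocked: P6 wants (5, 5), pool (5, 4) — not enough r3
  blocked: P8 wants (3, 7), pool (5, 4) — not enough r3
  blocked: P5 wants (5, 6), pool (5, 4) — not enough r3


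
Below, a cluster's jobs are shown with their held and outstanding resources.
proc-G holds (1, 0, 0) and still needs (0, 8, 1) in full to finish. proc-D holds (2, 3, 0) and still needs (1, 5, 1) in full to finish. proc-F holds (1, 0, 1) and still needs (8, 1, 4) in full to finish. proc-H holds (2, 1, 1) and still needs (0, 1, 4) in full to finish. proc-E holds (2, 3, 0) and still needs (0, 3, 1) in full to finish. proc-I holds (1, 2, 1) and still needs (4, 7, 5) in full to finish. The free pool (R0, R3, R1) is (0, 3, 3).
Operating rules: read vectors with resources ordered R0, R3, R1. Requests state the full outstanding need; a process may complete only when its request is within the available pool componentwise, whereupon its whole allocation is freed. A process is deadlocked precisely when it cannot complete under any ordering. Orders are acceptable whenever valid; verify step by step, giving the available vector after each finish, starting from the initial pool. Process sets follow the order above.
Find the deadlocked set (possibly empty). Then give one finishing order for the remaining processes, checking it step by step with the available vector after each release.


Deadlocked set: proc-F, proc-H and proc-I.
Key observation: R1 is the bottleneck — with proc-E, proc-D, proc-G done the pool holds (5, 9, 3), short of every remaining need.
One completion order for the rest: proc-E, proc-D, proc-G. Verifying each step:
  pool = (0, 3, 3)
  proc-E needs (0, 3, 1) <= (0, 3, 3) -> finishes; pool += (2, 3, 0) = (2, 6, 3)
  proc-D needs (1, 5, 1) <= (2, 6, 3) -> finishes; pool += (2, 3, 0) = (4, 9, 3)
  proc-G needs (0, 8, 1) <= (4, 9, 3) -> finishes; pool += (1, 0, 0) = (5, 9, 3)
None of the blocked processes ever fits:
  blocked: proc-F wants (8, 1, 4), pool (5, 9, 3) — not enough R0 and R1
  blocked: proc-H wants (0, 1, 4), pool (5, 9, 3) — not enough R1
  blocked: proc-I wants (4, 7, 5), pool (5, 9, 3) — not enough R1


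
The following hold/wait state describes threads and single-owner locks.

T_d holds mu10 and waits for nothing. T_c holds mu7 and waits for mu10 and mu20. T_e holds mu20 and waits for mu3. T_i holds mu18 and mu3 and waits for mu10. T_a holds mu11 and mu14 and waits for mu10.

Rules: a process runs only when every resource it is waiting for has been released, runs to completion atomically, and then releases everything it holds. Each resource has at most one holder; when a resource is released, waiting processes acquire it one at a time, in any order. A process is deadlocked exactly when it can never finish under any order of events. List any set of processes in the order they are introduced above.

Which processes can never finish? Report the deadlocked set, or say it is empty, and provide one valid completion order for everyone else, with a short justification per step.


No process is deadlocked.
Key observation: the wait graph is acyclic; completion cascades from the unblocked processes through everyone else.
A valid finishing order for the others: T_d, T_i, T_e, T_a, T_c.
Check, step by step:
  run T_d (it waits on nothing); releases mu10
  T_i waits on mu10 — all released -> runs and releases mu18 and mu3
  T_e waits on mu3 — all released -> runs and releases mu20
  T_a waits on mu10 — all released -> runs and releases mu11 and mu14
  T_c waits on mu10 and mu20 — all released -> runs and releases mu7


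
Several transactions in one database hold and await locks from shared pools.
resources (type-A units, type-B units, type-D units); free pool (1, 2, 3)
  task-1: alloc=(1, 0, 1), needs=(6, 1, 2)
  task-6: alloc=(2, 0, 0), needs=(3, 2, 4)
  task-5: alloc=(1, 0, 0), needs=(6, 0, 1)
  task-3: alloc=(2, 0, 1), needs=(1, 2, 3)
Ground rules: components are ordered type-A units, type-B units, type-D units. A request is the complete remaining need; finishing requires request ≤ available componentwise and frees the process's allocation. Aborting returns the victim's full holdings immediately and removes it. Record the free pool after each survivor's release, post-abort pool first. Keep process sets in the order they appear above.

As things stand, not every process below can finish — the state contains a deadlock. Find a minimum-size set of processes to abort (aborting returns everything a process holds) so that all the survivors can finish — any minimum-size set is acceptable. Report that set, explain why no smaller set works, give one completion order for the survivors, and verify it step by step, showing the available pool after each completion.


Abort task-1.
Key observation: before aborting task-1, task-5 was permanently blocked — no order could ever run it; afterwards it completes at step 3.
Why nothing smaller works: aborting no one leaves the state deadlocked as given.
One survivor order: task-3, task-6, task-5. Check, step by step (post-abort pool first):
  pool = (2, 2, 4)
  task-3 needs (1, 2, 3) <= (2, 2, 4) -> finishes; pool += (2, 0, 1) = (4, 2, 5)
  task-6 needs (3, 2, 4) <= (4, 2, 5) -> finishes; pool += (2, 0, 0) = (6, 2, 5)
  task-5 needs (6, 0, 1) <= (6, 2, 5) -> finishes; pool += (1, 0, 0) = (7, 2, 5)


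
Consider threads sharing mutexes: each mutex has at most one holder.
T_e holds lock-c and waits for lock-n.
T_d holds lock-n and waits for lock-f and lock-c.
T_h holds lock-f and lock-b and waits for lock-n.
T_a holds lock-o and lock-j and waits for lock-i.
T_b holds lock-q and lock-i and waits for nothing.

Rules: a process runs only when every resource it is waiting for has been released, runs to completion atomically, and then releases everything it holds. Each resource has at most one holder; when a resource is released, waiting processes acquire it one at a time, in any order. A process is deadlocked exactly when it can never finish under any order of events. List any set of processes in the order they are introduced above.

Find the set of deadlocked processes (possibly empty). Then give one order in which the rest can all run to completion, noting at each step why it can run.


Deadlocked: T_e, T_d and T_h.
Key observation: the knot is the closed ring of waits T_e -> T_d -> T_e; T_h is caught in further circular waits.
A valid finishing order for the others: T_b, T_a.
Check, step by step:
  T_b waits on nothing -> runs at once and releases lock-q and lock-i
  run T_a (all its waits — lock-i — are resolved); releases lock-o and lock-j


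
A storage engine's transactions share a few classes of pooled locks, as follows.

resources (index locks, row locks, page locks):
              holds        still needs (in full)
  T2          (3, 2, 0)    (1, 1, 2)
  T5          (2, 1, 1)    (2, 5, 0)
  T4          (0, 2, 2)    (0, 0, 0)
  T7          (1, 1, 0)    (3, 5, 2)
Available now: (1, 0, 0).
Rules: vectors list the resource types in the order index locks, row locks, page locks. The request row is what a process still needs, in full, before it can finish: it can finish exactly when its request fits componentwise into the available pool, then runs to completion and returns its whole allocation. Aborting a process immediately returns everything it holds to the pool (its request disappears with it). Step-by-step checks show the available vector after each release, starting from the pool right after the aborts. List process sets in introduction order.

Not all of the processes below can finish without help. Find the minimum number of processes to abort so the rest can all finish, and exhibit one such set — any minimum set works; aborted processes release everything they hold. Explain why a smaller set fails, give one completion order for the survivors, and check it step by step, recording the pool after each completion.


The answer: abort T5.
Key observation: before aborting T5, T7 was permanently blocked — no order could ever run it; afterwards it completes at step 3.
Why nothing smaller works: aborting no one leaves the state deadlocked as given.
Survivors finish in the order: T4, T2, T7. Walking it through (pool after the aborts first):
  pool = (3, 1, 1)
  T4: need (0, 0, 0) fits (3, 1, 1); releases (0, 2, 2), pool now (3, 3, 3)
  T2: need (1, 1, 2) fits (3, 3, 3); releases (3, 2, 0), pool now (6, 5, 3)
  T7: need (3, 5, 2) fits (6, 5, 3); releases (1, 1, 0), pool now (7, 6, 3)


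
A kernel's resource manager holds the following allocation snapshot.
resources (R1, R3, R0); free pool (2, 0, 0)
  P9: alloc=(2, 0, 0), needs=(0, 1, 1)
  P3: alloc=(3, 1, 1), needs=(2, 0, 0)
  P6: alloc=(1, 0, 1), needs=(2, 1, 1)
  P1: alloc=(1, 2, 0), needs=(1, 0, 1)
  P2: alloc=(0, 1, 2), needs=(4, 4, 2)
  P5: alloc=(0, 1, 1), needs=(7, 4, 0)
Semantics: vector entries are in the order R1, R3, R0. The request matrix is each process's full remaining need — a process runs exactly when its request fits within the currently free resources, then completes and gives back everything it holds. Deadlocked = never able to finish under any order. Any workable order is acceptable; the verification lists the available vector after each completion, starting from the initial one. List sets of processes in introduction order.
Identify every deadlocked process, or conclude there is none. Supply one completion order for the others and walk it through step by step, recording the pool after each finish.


Deadlocked set: P2 and P5.
Key observation: no order helps: past P3, P9, P6, P1, the free pool tops out at (9, 3, 2), below what each blocked process needs in R3.
The rest can finish in the order P3, P9, P6, P1. Step-by-step check:
  pool = (2, 0, 0)
  run P3 (needs (2, 0, 0), free (2, 0, 0)); after release of (3, 1, 1) the pool is (5, 1, 1)
  run P9 (needs (0, 1, 1), free (5, 1, 1)); after release of (2, 0, 0) the pool is (7, 1, 1)
  run P6 (needs (2, 1, 1), free (7, 1, 1)); after release of (1, 0, 1) the pool is (8, 1, 2)
  run P1 (needs (1, 0, 1), free (8, 1, 2)); after release of (1, 2, 0) the pool is (9, 3, 2)
None of the blocked processes ever fits:
  P2 cannot run: need (4, 4, 2) vs free (9, 3, 2) (insufficient R3)
  P5 cannot run: need (7, 4, 0) vs free (9, 3, 2) (insufficient R3)


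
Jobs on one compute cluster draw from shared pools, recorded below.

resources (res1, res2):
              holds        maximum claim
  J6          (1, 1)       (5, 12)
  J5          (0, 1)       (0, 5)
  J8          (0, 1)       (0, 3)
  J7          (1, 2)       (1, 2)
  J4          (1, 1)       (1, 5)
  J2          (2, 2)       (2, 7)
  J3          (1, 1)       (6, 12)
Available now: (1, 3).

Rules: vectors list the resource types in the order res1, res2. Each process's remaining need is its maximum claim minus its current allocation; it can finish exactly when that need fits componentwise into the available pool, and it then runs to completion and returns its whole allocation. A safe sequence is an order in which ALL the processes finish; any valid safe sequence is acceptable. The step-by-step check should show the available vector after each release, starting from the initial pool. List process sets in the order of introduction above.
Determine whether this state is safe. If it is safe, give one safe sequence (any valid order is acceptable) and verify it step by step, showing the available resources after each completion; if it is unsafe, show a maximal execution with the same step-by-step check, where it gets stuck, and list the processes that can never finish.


UNSAFE — no complete ordering exists.
Key observation: J8, J4, J7, J2, J5 can finish, but then (5, 10) is all there is, and the blocked group's res2 demands exceed it.
The run J8, J4, J7, J2, J5 cannot be extended any further. Walking it through:
  pool = (1, 3)
  run J8 (needs (0, 2), free (1, 3)); after release of (0, 1) the pool is (1, 4)
  run J4 (needs (0, 4), free (1, 4)); after release of (1, 1) the pool is (2, 5)
  run J7 (needs (0, 0), free (2, 5)); after release of (1, 2) the pool is (3, 7)
  run J2 (needs (0, 5), free (3, 7)); after release of (2, 2) the pool is (5, 9)
  run J5 (needs (0, 4), free (5, 9)); after release of (0, 1) the pool is (5, 10)
  blocked: J6 wants (4, 11), pool (5, 10) — not enough res2
  blocked: J3 wants (5, 11), pool (5, 10) — not enough res2
Processes that can never finish: J6 and J3.


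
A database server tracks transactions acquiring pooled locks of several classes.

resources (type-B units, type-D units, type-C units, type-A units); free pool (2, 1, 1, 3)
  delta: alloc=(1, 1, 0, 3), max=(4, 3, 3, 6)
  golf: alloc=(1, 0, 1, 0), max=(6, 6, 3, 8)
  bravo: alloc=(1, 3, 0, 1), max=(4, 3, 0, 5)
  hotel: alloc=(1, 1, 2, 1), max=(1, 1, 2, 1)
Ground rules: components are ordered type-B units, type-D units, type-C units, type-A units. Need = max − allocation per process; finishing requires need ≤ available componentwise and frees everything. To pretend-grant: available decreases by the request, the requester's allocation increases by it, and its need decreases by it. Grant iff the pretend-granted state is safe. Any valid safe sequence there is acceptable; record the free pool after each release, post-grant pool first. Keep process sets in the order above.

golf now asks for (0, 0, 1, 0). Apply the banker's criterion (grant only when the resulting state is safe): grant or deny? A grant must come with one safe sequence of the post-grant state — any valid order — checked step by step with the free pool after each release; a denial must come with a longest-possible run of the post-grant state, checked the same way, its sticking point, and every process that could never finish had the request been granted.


DENY — the pretend-granted state is unsafe.
Key observation: after hotel, bravo the pool peaks at (4, 5, 2, 5), and each blocked process is short somewhere: delta on type-C units; golf on type-B units, type-D units, type-A units.
On the post-grant state, hotel, bravo is a maximal run — nothing extends it. Check, step by step:
  pool = (2, 1, 0, 3)
  hotel needs (0, 0, 0, 0) <= (2, 1, 0, 3) -> finishes; pool += (1, 1, 2, 1) = (3, 2, 2, 4)
  bravo needs (3, 0, 0, 4) <= (3, 2, 2, 4) -> finishes; pool += (1, 3, 0, 1) = (4, 5, 2, 5)
  delta cannot run: need (3, 2, 3, 3) vs free (4, 5, 2, 5) (insufficient type-C units)
  golf cannot run: need (5, 6, 1, 8) vs free (4, 5, 2, 5) (insufficient type-B units, type-D units and type-A units)
Post-grant, the permanently blocked set is delta and golf.


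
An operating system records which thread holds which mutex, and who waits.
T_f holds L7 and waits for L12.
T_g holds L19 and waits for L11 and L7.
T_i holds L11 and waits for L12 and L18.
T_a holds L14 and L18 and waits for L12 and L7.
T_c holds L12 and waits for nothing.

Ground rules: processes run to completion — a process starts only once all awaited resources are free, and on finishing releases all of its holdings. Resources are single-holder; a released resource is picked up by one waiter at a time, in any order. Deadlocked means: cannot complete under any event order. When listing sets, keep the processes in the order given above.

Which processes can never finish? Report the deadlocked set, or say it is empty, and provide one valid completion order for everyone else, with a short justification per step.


Nothing here is deadlocked.
Key observation: the waits form no ring: some process can always run, and its releases unblock the others one by one.
One completion order for the rest: T_c, T_f, T_a, T_i, T_g.
Verifying each step:
  T_c waits on nothing -> runs at once and releases L12
  T_f: everything it awaited (L12) is free; runs, freeing L7
  T_a: everything it awaited (L12 and L7) is free; runs, freeing L14 and L18
  T_i: everything it awaited (L12 and L18) is free; runs, freeing L11
  T_g: everything it awaited (L11 and L7) is free; runs, freeing L19


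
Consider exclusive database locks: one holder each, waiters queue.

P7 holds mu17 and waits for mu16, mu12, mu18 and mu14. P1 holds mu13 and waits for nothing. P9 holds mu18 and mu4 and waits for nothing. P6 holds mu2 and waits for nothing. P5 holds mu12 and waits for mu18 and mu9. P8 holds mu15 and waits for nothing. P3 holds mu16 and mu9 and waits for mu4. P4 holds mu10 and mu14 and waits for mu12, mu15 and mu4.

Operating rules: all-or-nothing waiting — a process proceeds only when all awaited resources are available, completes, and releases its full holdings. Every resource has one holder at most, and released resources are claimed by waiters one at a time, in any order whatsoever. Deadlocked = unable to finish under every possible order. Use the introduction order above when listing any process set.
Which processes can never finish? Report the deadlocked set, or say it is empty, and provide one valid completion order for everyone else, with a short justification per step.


Nothing here is deadlocked.
Key observation: the waits form no ring: some process can always run, and its releases unblock the others one by one.
The rest can finish in the order P1, P9, P3, P6, P8, P5, P4, P7.
Step-by-step check:
  P1: no waits; runs immediately, freeing mu13
  P9: no waits; runs immediately, freeing mu18 and mu4
  P3 waits on mu4 — all released -> runs and releases mu16 and mu9
  P6: no waits; runs immediately, freeing mu2
  P8: no waits; runs immediately, freeing mu15
  P5 waits on mu18 and mu9 — all released -> runs and releases mu12
  P4 waits on mu12, mu15 and mu4 — all released -> runs and releases mu10 and mu14
  P7 waits on mu16, mu12, mu18 and mu14 — all released -> runs and releases mu17


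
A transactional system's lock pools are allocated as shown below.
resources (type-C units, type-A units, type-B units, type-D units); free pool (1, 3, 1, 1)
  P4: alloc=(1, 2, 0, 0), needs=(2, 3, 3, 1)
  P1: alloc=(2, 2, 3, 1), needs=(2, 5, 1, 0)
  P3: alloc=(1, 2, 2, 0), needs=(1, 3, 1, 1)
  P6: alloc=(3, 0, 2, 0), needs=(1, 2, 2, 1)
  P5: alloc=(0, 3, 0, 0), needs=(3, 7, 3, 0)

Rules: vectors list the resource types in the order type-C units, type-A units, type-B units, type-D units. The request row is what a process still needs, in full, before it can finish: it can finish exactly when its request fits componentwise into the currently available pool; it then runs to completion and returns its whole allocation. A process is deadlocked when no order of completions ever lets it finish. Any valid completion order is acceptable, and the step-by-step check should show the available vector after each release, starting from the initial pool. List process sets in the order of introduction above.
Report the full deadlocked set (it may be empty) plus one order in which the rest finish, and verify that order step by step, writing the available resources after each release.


The deadlocked set is empty.
Key observation: P3 leads a chain of completions in which each release enables another process.
One completion order for the rest: P3, P6, P1, P5, P4. Step-by-step check:
  pool = (1, 3, 1, 1)
  P3: need (1, 3, 1, 1) fits (1, 3, 1, 1); releases (1, 2, 2, 0), pool now (2, 5, 3, 1)
  P6: need (1, 2, 2, 1) fits (2, 5, 3, 1); releases (3, 0, 2, 0), pool now (5, 5, 5, 1)
  P1: need (2, 5, 1, 0) fits (5, 5, 5, 1); releases (2, 2, 3, 1), pool now (7, 7, 8, 2)
  P5: need (3, 7, 3, 0) fits (7, 7, 8, 2); releases (0, 3, 0, 0), pool now (7, 10, 8, 2)
  P4: need (2, 3, 3, 1) fits (7, 10, 8, 2); releases (1, 2, 0, 0), pool now (8, 12, 8, 2)


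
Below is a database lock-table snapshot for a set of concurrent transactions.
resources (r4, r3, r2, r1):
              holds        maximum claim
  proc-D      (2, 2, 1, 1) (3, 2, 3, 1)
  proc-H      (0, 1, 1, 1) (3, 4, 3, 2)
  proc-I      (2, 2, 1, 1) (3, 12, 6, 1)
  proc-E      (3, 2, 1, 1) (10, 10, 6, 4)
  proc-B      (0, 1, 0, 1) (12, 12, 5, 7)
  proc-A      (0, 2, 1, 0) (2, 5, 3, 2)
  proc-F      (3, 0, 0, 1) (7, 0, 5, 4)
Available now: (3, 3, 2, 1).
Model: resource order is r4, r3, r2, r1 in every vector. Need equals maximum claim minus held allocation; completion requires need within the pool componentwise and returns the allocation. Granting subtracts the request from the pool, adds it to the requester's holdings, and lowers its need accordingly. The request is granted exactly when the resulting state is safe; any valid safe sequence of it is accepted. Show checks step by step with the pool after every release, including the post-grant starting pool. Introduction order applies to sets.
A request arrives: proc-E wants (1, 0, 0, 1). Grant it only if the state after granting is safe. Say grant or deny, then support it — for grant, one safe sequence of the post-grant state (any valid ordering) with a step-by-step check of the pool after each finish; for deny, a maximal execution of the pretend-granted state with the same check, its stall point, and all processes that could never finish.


DENY — the pretend-granted state is unsafe.
Key observation: after proc-D, proc-H, proc-A the pool peaks at (4, 8, 5, 2), and each blocked process is short somewhere: proc-I on r3; proc-E on r4; proc-B on r4, r3, r1; proc-F on r1.
After a pretend grant, a maximal execution: proc-D, proc-H, proc-A — then nothing else fits. Check, step by step:
  pool = (2, 3, 2, 0)
  run proc-D (needs (1, 0, 2, 0), free (2, 3, 2, 0)); after release of (2, 2, 1, 1) the pool is (4, 5, 3, 1)
  run proc-H (needs (3, 3, 2, 1), free (4, 5, 3, 1)); after release of (0, 1, 1, 1) the pool is (4, 6, 4, 2)
  run proc-A (needs (2, 3, 2, 2), free (4, 6, 4, 2)); after release of (0, 2, 1, 0) the pool is (4, 8, 5, 2)
  proc-I still needs (1, 10, 5, 0) but only (4, 8, 5, 2) is free — short on r3
  proc-E still needs (6, 8, 5, 2) but only (4, 8, 5, 2) is free — short on r4
  proc-B still needs (12, 11, 5, 6) but only (4, 8, 5, 2) is free — short on r4, r3 and r1
  proc-F still needs (4, 0, 5, 3) but only (4, 8, 5, 2) is free — short on r1
Had the request been granted, proc-I, proc-E, proc-B and proc-F could never finish.


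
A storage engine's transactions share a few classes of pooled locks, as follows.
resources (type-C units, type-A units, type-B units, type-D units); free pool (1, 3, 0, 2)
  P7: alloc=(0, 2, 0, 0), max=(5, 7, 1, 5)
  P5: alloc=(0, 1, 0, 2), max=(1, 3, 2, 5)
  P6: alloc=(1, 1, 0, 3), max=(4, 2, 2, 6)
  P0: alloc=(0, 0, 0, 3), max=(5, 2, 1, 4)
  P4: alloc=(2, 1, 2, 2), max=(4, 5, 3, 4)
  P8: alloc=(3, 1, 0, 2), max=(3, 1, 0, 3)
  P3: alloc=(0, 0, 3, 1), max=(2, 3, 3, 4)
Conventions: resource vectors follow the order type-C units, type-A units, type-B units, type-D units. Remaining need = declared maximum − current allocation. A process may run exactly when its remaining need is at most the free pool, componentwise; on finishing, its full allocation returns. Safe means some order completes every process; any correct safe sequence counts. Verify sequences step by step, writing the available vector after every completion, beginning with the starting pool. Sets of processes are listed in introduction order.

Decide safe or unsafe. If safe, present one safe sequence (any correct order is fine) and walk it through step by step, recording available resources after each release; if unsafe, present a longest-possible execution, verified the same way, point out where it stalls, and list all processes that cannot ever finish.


SAFE, for example via the order P8, P3, P4, P6, P5, P0, P7.
Key observation: P4 marks the first exact bind of the order: its need (2, 4, 1, 2) fits the free (4, 4, 3, 5) with zero slack on a requested resource.
Check, step by step:
  pool = (1, 3, 0, 2)
  run P8 (needs (0, 0, 0, 1), free (1, 3, 0, 2)); after release of (3, 1, 0, 2) the pool is (4, 4, 0, 4)
  run P3 (needs (2, 3, 0, 3), free (4, 4, 0, 4)); after release of (0, 0, 3, 1) the pool is (4, 4, 3, 5)
  run P4 (needs (2, 4, 1, 2), free (4, 4, 3, 5)); after release of (2, 1, 2, 2) the pool is (6, 5, 5, 7)
  run P6 (needs (3, 1, 2, 3), free (6, 5, 5, 7)); after release of (1, 1, 0, 3) the pool is (7, 6, 5, 10)
  run P5 (needs (1, 2, 2, 3), free (7, 6, 5, 10)); after release of (0, 1, 0, 2) the pool is (7, 7, 5, 12)
  run P0 (needs (5, 2, 1, 1), free (7, 7, 5, 12)); after release of (0, 0, 0, 3) the pool is (7, 7, 5, 15)
  run P7 (needs (5, 5, 1, 5), free (7, 7, 5, 15)); after release of (0, 2, 0, 0) the pool is (7, 9, 5, 15)


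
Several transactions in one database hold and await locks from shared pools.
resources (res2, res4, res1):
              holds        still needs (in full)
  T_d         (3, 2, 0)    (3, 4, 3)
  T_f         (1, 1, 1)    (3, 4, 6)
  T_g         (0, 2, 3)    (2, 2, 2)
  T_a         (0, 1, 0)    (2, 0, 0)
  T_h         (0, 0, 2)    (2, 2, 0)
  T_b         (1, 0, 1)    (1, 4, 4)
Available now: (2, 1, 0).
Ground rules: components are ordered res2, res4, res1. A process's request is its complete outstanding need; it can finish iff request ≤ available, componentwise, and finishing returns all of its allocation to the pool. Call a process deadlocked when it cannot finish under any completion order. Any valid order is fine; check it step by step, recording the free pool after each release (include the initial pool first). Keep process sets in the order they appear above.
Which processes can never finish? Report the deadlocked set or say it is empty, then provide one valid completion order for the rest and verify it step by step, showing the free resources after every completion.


No process is deadlocked.
Key observation: the pool covers T_a at once, and every later process fits after earlier releases.
The rest can finish in the order T_a, T_h, T_g, T_b, T_d, T_f. Verifying each step:
  pool = (2, 1, 0)
  run T_a (needs (2, 0, 0), free (2, 1, 0)); after release of (0, 1, 0) the pool is (2, 2, 0)
  run T_h (needs (2, 2, 0), free (2, 2, 0)); after release of (0, 0, 2) the pool is (2, 2, 2)
  run T_g (needs (2, 2, 2), free (2, 2, 2)); after release of (0, 2, 3) the pool is (2, 4, 5)
  run T_b (needs (1, 4, 4), free (2, 4, 5)); after release of (1, 0, 1) the pool is (3, 4, 6)
  run T_d (needs (3, 4, 3), free (3, 4, 6)); after release of (3, 2, 0) the pool is (6, 6, 6)
  run T_f (needs (3, 4, 6), free (6, 6, 6)); after release of (1, 1, 1) the pool is (7, 7, 7)


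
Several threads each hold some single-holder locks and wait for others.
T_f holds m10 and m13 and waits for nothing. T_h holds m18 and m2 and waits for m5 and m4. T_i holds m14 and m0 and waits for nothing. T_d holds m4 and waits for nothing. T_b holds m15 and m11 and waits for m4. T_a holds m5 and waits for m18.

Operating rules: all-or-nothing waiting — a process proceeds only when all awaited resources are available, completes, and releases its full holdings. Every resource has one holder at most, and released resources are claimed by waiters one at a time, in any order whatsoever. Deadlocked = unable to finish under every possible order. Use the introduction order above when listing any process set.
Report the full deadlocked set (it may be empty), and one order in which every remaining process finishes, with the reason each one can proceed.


Deadlocked: T_h and T_a.
Key observation: nobody on the ring T_h -> T_a -> T_h can start until another member finishes, which never happens; no other process is dragged down with it.
One completion order for the rest: T_d, T_f, T_i, T_b.
Verifying each step:
  run T_d (it waits on nothing); releases m4
  run T_f (it waits on nothing); releases m10 and m13
  run T_i (it waits on nothing); releases m14 and m0
  T_b waits on m4 — all released -> runs and releases m15 and m11


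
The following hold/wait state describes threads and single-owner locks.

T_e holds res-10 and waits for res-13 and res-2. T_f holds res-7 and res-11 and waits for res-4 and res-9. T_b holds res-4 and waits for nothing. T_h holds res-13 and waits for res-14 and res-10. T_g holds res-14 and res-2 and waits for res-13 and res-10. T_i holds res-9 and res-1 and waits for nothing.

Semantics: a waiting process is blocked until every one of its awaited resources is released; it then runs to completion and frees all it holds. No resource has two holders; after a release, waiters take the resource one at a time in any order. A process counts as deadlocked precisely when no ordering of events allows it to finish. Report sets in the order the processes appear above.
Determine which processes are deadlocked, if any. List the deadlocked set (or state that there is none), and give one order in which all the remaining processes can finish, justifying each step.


Deadlocked: T_e, T_h and T_g.
Key observation: the loop T_e -> T_h -> T_e blocks itself forever; T_g is caught in further circular waits.
One completion order for the rest: T_b, T_i, T_f.
Check, step by step:
  T_b: no waits; runs immediately, freeing res-4
  T_i: no waits; runs immediately, freeing res-9 and res-1
  T_f waits on res-4 and res-9 — all released -> runs and releases res-7 and res-11


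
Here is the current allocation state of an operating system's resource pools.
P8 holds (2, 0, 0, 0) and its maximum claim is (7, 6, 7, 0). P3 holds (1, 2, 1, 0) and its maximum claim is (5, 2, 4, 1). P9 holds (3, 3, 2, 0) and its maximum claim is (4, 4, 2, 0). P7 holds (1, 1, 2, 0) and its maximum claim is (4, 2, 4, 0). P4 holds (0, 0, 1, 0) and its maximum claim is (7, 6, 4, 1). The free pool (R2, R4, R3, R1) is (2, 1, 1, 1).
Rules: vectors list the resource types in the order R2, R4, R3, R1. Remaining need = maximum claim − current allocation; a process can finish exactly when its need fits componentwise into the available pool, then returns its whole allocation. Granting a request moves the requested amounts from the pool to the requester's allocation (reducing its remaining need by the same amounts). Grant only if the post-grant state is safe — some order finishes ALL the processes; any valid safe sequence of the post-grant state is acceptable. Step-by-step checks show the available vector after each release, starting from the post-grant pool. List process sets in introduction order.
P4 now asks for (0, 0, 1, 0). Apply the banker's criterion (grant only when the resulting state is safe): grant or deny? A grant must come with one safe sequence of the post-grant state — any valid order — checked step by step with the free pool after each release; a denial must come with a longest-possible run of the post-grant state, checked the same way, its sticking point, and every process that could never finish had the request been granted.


GRANT — the state after the grant stays safe, e.g. via P9, P7, P3, P4, P8.
Key observation: with (2, 1, 0, 1) left after the transfer, P9 can run at once — the state stays safe.
Verifying the post-grant state step by step:
  pool = (2, 1, 0, 1)
  P9 needs (1, 1, 0, 0) <= (2, 1, 0, 1) -> finishes; pool += (3, 3, 2, 0) = (5, 4, 2, 1)
  P7 needs (3, 1, 2, 0) <= (5, 4, 2, 1) -> finishes; pool += (1, 1, 2, 0) = (6, 5, 4, 1)
  P3 needs (4, 0, 3, 1) <= (6, 5, 4, 1) -> finishes; pool += (1, 2, 1, 0) = (7, 7, 5, 1)
  P4 needs (7, 6, 2, 1) <= (7, 7, 5, 1) -> finishes; pool += (0, 0, 2, 0) = (7, 7, 7, 1)
  P8 needs (5, 6, 7, 0) <= (7, 7, 7, 1) -> finishes; pool += (2, 0, 0, 0) = (9, 7, 7, 1)
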